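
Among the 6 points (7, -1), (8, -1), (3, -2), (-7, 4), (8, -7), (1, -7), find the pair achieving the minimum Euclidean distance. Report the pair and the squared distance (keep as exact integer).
Pair = ((7, -1), (8, -1)); squared distance = 1

Compute all C(6, 2) = 15 pairwise squared distances (x_i − x_j)² + (y_i − y_j)². The minimum is 1, attained by the pair ((7, -1), (8, -1)).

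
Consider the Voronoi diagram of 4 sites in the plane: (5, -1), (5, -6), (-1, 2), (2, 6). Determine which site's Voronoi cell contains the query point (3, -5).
Nearest site = (5, -6)

The Voronoi cell of site s contains exactly those query points closer to s than to any other site. Compute squared distances from q = (3, -5) to each site:
  (5 − 3)² + (-6 − -5)² = 5
  (5 − 3)² + (-1 − -5)² = 20
  (-1 − 3)² + (2 − -5)² = 65
  (2 − 3)² + (6 − -5)² = 122
Minimum is attained by (5, -6), so q lies in its Voronoi cell.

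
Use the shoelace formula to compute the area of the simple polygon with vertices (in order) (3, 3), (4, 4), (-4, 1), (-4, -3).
Area = 33/2

Shoelace formula: Area = (1/2) |Σ_i (x_i · y_{i+1} − x_{i+1} · y_i)| (indices mod n). Compute each cross term:
  (3)(4) − (4)(3) = 0
  (4)(1) − (-4)(4) = 20
  (-4)(-3) − (-4)(1) = 16
  (-4)(3) − (3)(-3) = -3
Sum = 33, so (signed) Area = 33/2 = 33/2, |Area| = 33/2.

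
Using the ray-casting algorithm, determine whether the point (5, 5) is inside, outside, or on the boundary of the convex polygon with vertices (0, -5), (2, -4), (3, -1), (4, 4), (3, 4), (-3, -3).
The point (5, 5) lies strictly outside the polygon

Cast a horizontal ray to the right from the query point and count how many polygon edges it crosses (each edge strictly once or zero times, handled with the usual half-open convention). 
Parity of crossings → even ⇒ outside.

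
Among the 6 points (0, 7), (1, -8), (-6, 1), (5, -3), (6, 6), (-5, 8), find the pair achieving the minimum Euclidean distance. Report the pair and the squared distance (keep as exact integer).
Pair = ((0, 7), (-5, 8)); squared distance = 26

Compute all C(6, 2) = 15 pairwise squared distances (x_i − x_j)² + (y_i − y_j)². The minimum is 26, attained by the pair ((0, 7), (-5, 8)).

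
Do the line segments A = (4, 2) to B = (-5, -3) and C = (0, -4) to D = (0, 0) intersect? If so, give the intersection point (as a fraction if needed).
Yes; intersection at (0, -2/9) (t = 4/9 on AB, s = 17/18 on CD)

Parametrize AB as A + t(B − A) = (4 + -9 t, 2 + -5 t) and CD as C + s(D − C) = (0 + 0 s, -4 + 4 s). Solve the linear system for (t, s). Determinant = 36 ≠ 0, so a unique intersection of the containing lines exists. Solution: t = 4/9, s = 17/18 — both in [0, 1], so the segments cross. Intersection point: (0, -2/9).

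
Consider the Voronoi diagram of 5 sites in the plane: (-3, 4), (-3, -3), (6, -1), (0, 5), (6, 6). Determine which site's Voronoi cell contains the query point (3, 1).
Nearest site = (6, -1)

The Voronoi cell of site s contains exactly those query points closer to s than to any other site. Compute squared distances from q = (3, 1) to each site:
  (6 − 3)² + (-1 − 1)² = 13
  (0 − 3)² + (5 − 1)² = 25
  (6 − 3)² + (6 − 1)² = 34
  (-3 − 3)² + (4 − 1)² = 45
  (-3 − 3)² + (-3 − 1)² = 52
Minimum is attained by (6, -1), so q lies in its Voronoi cell.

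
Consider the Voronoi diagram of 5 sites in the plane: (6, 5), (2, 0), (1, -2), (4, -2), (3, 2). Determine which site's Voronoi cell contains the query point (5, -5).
Nearest site = (4, -2)

The Voronoi cell of site s contains exactly those query points closer to s than to any other site. Compute squared distances from q = (5, -5) to each site:
  (4 − 5)² + (-2 − -5)² = 10
  (1 − 5)² + (-2 − -5)² = 25
  (2 − 5)² + (0 − -5)² = 34
  (3 − 5)² + (2 − -5)² = 53
  (6 − 5)² + (5 − -5)² = 101
Minimum is attained by (4, -2), so q lies in its Voronoi cell.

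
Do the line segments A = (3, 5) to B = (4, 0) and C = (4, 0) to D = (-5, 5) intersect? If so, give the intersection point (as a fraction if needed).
Yes; intersection at (4, 0) (t = 1 on AB, s = 0 on CD)

Parametrize AB as A + t(B − A) = (3 + 1 t, 5 + -5 t) and CD as C + s(D − C) = (4 + -9 s, 0 + 5 s). Solve the linear system for (t, s). Determinant = 40 ≠ 0, so a unique intersection of the containing lines exists. Solution: t = 1, s = 0 — both in [0, 1], so the segments cross. Intersection point: (4, 0).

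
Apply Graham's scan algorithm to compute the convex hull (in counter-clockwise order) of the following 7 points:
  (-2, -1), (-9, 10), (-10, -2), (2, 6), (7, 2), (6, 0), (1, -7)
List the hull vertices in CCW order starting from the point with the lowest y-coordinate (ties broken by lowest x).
Hull (CCW) = [(1, -7), (6, 0), (7, 2), (2, 6), (-9, 10), (-10, -2)]

Graham scan procedure:
  1. Find the pivot p₀ = point with lowest y (tie → lowest x): (1, -7).
  2. Sort the remaining points by polar angle around p₀.
  3. Walk through sorted points, maintaining a stack; pop the top while the last three entries make a non-left turn (cross product ≤ 0).
  4. Final stack is the convex hull in CCW order: (1, -7), (6, 0), (7, 2), (2, 6), (-9, 10), (-10, -2).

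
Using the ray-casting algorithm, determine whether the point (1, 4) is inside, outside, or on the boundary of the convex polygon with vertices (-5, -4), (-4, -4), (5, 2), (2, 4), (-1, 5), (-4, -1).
The point (1, 4) lies strictly inside the polygon

Cast a horizontal ray to the right from the query point and count how many polygon edges it crosses (each edge strictly once or zero times, handled with the usual half-open convention). 
Parity of crossings → odd ⇒ inside.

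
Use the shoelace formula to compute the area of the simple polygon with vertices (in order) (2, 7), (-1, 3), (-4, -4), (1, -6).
Area = 38

Shoelace formula: Area = (1/2) |Σ_i (x_i · y_{i+1} − x_{i+1} · y_i)| (indices mod n). Compute each cross term:
  (2)(3) − (-1)(7) = 13
  (-1)(-4) − (-4)(3) = 16
  (-4)(-6) − (1)(-4) = 28
  (1)(7) − (2)(-6) = 19
Sum = 76, so (signed) Area = 76/2 = 38, |Area| = 38.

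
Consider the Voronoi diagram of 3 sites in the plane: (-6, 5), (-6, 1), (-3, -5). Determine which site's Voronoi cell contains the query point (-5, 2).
Nearest site = (-6, 1)

The Voronoi cell of site s contains exactly those query points closer to s than to any other site. Compute squared distances from q = (-5, 2) to each site:
  (-6 − -5)² + (1 − 2)² = 2
  (-6 − -5)² + (5 − 2)² = 10
  (-3 − -5)² + (-5 − 2)² = 53
Minimum is attained by (-6, 1), so q lies in its Voronoi cell.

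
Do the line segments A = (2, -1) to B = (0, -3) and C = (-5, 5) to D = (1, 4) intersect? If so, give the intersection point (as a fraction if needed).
No (intersection of containing lines falls outside at least one segment)

Parametrize and solve: t = -29/14, s = 13/7. At least one of these is outside [0, 1], so the segments do not intersect.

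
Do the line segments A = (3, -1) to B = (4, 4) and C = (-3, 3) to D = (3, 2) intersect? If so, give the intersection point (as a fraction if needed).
No (intersection of containing lines falls outside at least one segment)

Parametrize and solve: t = 18/31, s = 34/31. At least one of these is outside [0, 1], so the segments do not intersect.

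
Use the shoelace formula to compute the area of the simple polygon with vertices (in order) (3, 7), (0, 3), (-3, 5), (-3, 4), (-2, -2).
Area = 27/2

Shoelace formula: Area = (1/2) |Σ_i (x_i · y_{i+1} − x_{i+1} · y_i)| (indices mod n). Compute each cross term:
  (3)(3) − (0)(7) = 9
  (0)(5) − (-3)(3) = 9
  (-3)(4) − (-3)(5) = 3
  (-3)(-2) − (-2)(4) = 14
  (-2)(7) − (3)(-2) = -8
Sum = 27, so (signed) Area = 27/2 = 27/2, |Area| = 27/2.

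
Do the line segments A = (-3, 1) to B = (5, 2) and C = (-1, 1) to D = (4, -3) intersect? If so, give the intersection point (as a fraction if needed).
No (intersection of containing lines falls outside at least one segment)

Parametrize and solve: t = 8/37, s = -2/37. At least one of these is outside [0, 1], so the segments do not intersect.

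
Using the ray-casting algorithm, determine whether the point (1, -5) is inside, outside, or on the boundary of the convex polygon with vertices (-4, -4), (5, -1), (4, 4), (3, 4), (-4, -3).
The point (1, -5) lies strictly outside the polygon

Cast a horizontal ray to the right from the query point and count how many polygon edges it crosses (each edge strictly once or zero times, handled with the usual half-open convention). 
Parity of crossings → even ⇒ outside.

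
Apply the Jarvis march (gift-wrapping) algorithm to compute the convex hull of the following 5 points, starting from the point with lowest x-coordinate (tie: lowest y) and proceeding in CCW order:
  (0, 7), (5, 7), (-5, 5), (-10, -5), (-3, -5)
Hull (CCW) = [(-10, -5), (-3, -5), (5, 7), (0, 7), (-5, 5)]

Jarvis march: at each step, from the current hull vertex p, select the next vertex q as the point such that every other point lies strictly to the left of (or on) the directed line p → q. (Equivalently: for every other point r, the cross product (q − p) × (r − p) ≥ 0.)
Starting point (lowest x, tie lowest y): (-10, -5). Wrap until returning to start. Resulting hull: (-10, -5), (-3, -5), (5, 7), (0, 7), (-5, 5).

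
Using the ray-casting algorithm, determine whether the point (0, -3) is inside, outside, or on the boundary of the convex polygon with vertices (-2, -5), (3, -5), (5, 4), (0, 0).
The point (0, -3) lies strictly inside the polygon

Cast a horizontal ray to the right from the query point and count how many polygon edges it crosses (each edge strictly once or zero times, handled with the usual half-open convention). 
Parity of crossings → odd ⇒ inside.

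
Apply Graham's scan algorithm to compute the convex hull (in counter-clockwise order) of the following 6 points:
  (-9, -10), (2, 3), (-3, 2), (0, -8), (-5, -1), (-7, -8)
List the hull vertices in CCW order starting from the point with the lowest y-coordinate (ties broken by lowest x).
Hull (CCW) = [(-9, -10), (0, -8), (2, 3), (-3, 2), (-5, -1)]

Graham scan procedure:
  1. Find the pivot p₀ = point with lowest y (tie → lowest x): (-9, -10).
  2. Sort the remaining points by polar angle around p₀.
  3. Walk through sorted points, maintaining a stack; pop the top while the last three entries make a non-left turn (cross product ≤ 0).
  4. Final stack is the convex hull in CCW order: (-9, -10), (0, -8), (2, 3), (-3, 2), (-5, -1).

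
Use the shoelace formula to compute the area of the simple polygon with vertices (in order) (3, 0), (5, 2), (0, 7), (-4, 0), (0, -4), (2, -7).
Area = 57

Shoelace formula: Area = (1/2) |Σ_i (x_i · y_{i+1} − x_{i+1} · y_i)| (indices mod n). Compute each cross term:
  (3)(2) − (5)(0) = 6
  (5)(7) − (0)(2) = 35
  (0)(0) − (-4)(7) = 28
  (-4)(-4) − (0)(0) = 16
  (0)(-7) − (2)(-4) = 8
  (2)(0) − (3)(-7) = 21
Sum = 114, so (signed) Area = 114/2 = 57, |Area| = 57.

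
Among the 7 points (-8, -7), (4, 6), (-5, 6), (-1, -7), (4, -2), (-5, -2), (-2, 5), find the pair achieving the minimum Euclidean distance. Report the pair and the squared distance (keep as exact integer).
Pair = ((-5, 6), (-2, 5)); squared distance = 10

Compute all C(7, 2) = 21 pairwise squared distances (x_i − x_j)² + (y_i − y_j)². The minimum is 10, attained by the pair ((-5, 6), (-2, 5)).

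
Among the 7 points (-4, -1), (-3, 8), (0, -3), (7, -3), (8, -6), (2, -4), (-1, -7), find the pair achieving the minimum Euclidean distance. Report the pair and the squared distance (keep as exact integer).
Pair = ((0, -3), (2, -4)); squared distance = 5

Compute all C(7, 2) = 21 pairwise squared distances (x_i − x_j)² + (y_i − y_j)². The minimum is 5, attained by the pair ((0, -3), (2, -4)).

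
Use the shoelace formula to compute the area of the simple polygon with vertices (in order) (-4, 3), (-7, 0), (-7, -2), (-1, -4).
Area = 21

Shoelace formula: Area = (1/2) |Σ_i (x_i · y_{i+1} − x_{i+1} · y_i)| (indices mod n). Compute each cross term:
  (-4)(0) − (-7)(3) = 21
  (-7)(-2) − (-7)(0) = 14
  (-7)(-4) − (-1)(-2) = 26
  (-1)(3) − (-4)(-4) = -19
Sum = 42, so (signed) Area = 42/2 = 21, |Area| = 21.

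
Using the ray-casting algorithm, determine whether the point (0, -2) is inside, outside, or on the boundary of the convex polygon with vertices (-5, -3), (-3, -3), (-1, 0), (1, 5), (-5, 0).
The point (0, -2) lies strictly outside the polygon

Cast a horizontal ray to the right from the query point and count how many polygon edges it crosses (each edge strictly once or zero times, handled with the usual half-open convention). 
Parity of crossings → even ⇒ outside.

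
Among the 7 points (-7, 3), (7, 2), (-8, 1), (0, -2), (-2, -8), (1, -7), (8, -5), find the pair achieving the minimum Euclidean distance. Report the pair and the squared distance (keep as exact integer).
Pair = ((-7, 3), (-8, 1)); squared distance = 5

Compute all C(7, 2) = 21 pairwise squared distances (x_i − x_j)² + (y_i − y_j)². The minimum is 5, attained by the pair ((-7, 3), (-8, 1)).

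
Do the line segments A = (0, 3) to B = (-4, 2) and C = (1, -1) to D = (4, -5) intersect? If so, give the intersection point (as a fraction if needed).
No (intersection of containing lines falls outside at least one segment)

Parametrize and solve: t = 8/19, s = -17/19. At least one of these is outside [0, 1], so the segments do not intersect.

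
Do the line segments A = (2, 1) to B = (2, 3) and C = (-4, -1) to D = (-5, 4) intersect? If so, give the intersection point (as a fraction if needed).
No (intersection of containing lines falls outside at least one segment)

Parametrize and solve: t = -16, s = -6. At least one of these is outside [0, 1], so the segments do not intersect.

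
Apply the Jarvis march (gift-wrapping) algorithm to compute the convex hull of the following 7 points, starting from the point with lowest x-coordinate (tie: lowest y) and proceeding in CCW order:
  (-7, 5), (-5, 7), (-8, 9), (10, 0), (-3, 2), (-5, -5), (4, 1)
Hull (CCW) = [(-8, 9), (-5, -5), (10, 0)]

Jarvis march: at each step, from the current hull vertex p, select the next vertex q as the point such that every other point lies strictly to the left of (or on) the directed line p → q. (Equivalently: for every other point r, the cross product (q − p) × (r − p) ≥ 0.)
Starting point (lowest x, tie lowest y): (-8, 9). Wrap until returning to start. Resulting hull: (-8, 9), (-5, -5), (10, 0).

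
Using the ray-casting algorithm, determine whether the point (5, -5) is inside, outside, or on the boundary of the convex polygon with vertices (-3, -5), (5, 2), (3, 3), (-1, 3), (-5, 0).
The point (5, -5) lies strictly outside the polygon

Cast a horizontal ray to the right from the query point and count how many polygon edges it crosses (each edge strictly once or zero times, handled with the usual half-open convention). 
Parity of crossings → even ⇒ outside.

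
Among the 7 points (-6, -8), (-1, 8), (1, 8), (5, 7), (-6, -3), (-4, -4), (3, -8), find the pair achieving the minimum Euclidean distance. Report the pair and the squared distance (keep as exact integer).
Pair = ((-1, 8), (1, 8)); squared distance = 4

Compute all C(7, 2) = 21 pairwise squared distances (x_i − x_j)² + (y_i − y_j)². The minimum is 4, attained by the pair ((-1, 8), (1, 8)).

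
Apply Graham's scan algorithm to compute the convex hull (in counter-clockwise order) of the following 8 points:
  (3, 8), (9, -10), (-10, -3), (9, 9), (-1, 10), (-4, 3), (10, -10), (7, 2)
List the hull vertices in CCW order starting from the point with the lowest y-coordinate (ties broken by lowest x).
Hull (CCW) = [(9, -10), (10, -10), (9, 9), (-1, 10), (-10, -3)]

Graham scan procedure:
  1. Find the pivot p₀ = point with lowest y (tie → lowest x): (9, -10).
  2. Sort the remaining points by polar angle around p₀.
  3. Walk through sorted points, maintaining a stack; pop the top while the last three entries make a non-left turn (cross product ≤ 0).
  4. Final stack is the convex hull in CCW order: (9, -10), (10, -10), (9, 9), (-1, 10), (-10, -3).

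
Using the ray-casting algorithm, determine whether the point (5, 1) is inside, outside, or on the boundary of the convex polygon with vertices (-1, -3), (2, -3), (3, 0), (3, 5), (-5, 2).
The point (5, 1) lies strictly outside the polygon

Cast a horizontal ray to the right from the query point and count how many polygon edges it crosses (each edge strictly once or zero times, handled with the usual half-open convention). 
Parity of crossings → even ⇒ outside.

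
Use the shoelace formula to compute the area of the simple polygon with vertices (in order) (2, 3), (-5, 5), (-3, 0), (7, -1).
Area = 33

Shoelace formula: Area = (1/2) |Σ_i (x_i · y_{i+1} − x_{i+1} · y_i)| (indices mod n). Compute each cross term:
  (2)(5) − (-5)(3) = 25
  (-5)(0) − (-3)(5) = 15
  (-3)(-1) − (7)(0) = 3
  (7)(3) − (2)(-1) = 23
Sum = 66, so (signed) Area = 66/2 = 33, |Area| = 33.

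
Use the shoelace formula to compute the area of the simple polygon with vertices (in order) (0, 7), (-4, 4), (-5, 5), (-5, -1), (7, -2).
Area = 62

Shoelace formula: Area = (1/2) |Σ_i (x_i · y_{i+1} − x_{i+1} · y_i)| (indices mod n). Compute each cross term:
  (0)(4) − (-4)(7) = 28
  (-4)(5) − (-5)(4) = 0
  (-5)(-1) − (-5)(5) = 30
  (-5)(-2) − (7)(-1) = 17
  (7)(7) − (0)(-2) = 49
Sum = 124, so (signed) Area = 124/2 = 62, |Area| = 62.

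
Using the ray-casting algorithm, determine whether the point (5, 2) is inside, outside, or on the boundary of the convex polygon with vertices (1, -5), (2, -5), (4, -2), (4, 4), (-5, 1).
The point (5, 2) lies strictly outside the polygon

Cast a horizontal ray to the right from the query point and count how many polygon edges it crosses (each edge strictly once or zero times, handled with the usual half-open convention). 
Parity of crossings → even ⇒ outside.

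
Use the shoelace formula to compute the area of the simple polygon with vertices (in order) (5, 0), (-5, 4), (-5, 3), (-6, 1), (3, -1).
Area = 23

Shoelace formula: Area = (1/2) |Σ_i (x_i · y_{i+1} − x_{i+1} · y_i)| (indices mod n). Compute each cross term:
  (5)(4) − (-5)(0) = 20
  (-5)(3) − (-5)(4) = 5
  (-5)(1) − (-6)(3) = 13
  (-6)(-1) − (3)(1) = 3
  (3)(0) − (5)(-1) = 5
Sum = 46, so (signed) Area = 46/2 = 23, |Area| = 23.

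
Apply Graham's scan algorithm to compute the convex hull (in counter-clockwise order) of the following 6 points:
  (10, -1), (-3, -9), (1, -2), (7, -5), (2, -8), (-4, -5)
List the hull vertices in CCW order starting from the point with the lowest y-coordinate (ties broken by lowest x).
Hull (CCW) = [(-3, -9), (2, -8), (7, -5), (10, -1), (1, -2), (-4, -5)]

Graham scan procedure:
  1. Find the pivot p₀ = point with lowest y (tie → lowest x): (-3, -9).
  2. Sort the remaining points by polar angle around p₀.
  3. Walk through sorted points, maintaining a stack; pop the top while the last three entries make a non-left turn (cross product ≤ 0).
  4. Final stack is the convex hull in CCW order: (-3, -9), (2, -8), (7, -5), (10, -1), (1, -2), (-4, -5).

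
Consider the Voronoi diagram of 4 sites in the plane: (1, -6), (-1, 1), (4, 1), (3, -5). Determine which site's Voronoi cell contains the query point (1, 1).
Nearest site = (-1, 1)

The Voronoi cell of site s contains exactly those query points closer to s than to any other site. Compute squared distances from q = (1, 1) to each site:
  (-1 − 1)² + (1 − 1)² = 4
  (4 − 1)² + (1 − 1)² = 9
  (3 − 1)² + (-5 − 1)² = 40
  (1 − 1)² + (-6 − 1)² = 49
Minimum is attained by (-1, 1), so q lies in its Voronoi cell.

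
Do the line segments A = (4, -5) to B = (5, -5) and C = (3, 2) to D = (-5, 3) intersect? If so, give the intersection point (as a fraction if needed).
No (intersection of containing lines falls outside at least one segment)

Parametrize and solve: t = 55, s = -7. At least one of these is outside [0, 1], so the segments do not intersect.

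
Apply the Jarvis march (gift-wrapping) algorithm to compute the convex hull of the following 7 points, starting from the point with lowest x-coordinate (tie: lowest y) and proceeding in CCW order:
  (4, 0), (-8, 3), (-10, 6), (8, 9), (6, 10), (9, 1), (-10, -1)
Hull (CCW) = [(-10, -1), (4, 0), (9, 1), (8, 9), (6, 10), (-10, 6)]

Jarvis march: at each step, from the current hull vertex p, select the next vertex q as the point such that every other point lies strictly to the left of (or on) the directed line p → q. (Equivalently: for every other point r, the cross product (q − p) × (r − p) ≥ 0.)
Starting point (lowest x, tie lowest y): (-10, -1). Wrap until returning to start. Resulting hull: (-10, -1), (4, 0), (9, 1), (8, 9), (6, 10), (-10, 6).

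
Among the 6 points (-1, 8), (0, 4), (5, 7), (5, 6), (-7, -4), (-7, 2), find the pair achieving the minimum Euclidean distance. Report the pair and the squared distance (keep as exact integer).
Pair = ((5, 7), (5, 6)); squared distance = 1

Compute all C(6, 2) = 15 pairwise squared distances (x_i − x_j)² + (y_i − y_j)². The minimum is 1, attained by the pair ((5, 7), (5, 6)).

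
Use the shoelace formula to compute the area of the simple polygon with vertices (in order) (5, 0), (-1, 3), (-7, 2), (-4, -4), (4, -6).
Area = 70

Shoelace formula: Area = (1/2) |Σ_i (x_i · y_{i+1} − x_{i+1} · y_i)| (indices mod n). Compute each cross term:
  (5)(3) − (-1)(0) = 15
  (-1)(2) − (-7)(3) = 19
  (-7)(-4) − (-4)(2) = 36
  (-4)(-6) − (4)(-4) = 40
  (4)(0) − (5)(-6) = 30
Sum = 140, so (signed) Area = 140/2 = 70, |Area| = 70.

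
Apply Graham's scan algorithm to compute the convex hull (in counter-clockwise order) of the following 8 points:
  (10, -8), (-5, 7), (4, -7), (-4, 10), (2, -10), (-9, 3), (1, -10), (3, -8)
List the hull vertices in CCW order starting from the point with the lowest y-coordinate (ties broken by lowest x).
Hull (CCW) = [(1, -10), (2, -10), (10, -8), (-4, 10), (-9, 3)]

Graham scan procedure:
  1. Find the pivot p₀ = point with lowest y (tie → lowest x): (1, -10).
  2. Sort the remaining points by polar angle around p₀.
  3. Walk through sorted points, maintaining a stack; pop the top while the last three entries make a non-left turn (cross product ≤ 0).
  4. Final stack is the convex hull in CCW order: (1, -10), (2, -10), (10, -8), (-4, 10), (-9, 3).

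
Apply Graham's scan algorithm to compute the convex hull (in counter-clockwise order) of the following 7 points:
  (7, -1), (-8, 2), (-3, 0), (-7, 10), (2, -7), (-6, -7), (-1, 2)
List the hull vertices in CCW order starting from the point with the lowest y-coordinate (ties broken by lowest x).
Hull (CCW) = [(-6, -7), (2, -7), (7, -1), (-7, 10), (-8, 2)]

Graham scan procedure:
  1. Find the pivot p₀ = point with lowest y (tie → lowest x): (-6, -7).
  2. Sort the remaining points by polar angle around p₀.
  3. Walk through sorted points, maintaining a stack; pop the top while the last three entries make a non-left turn (cross product ≤ 0).
  4. Final stack is the convex hull in CCW order: (-6, -7), (2, -7), (7, -1), (-7, 10), (-8, 2).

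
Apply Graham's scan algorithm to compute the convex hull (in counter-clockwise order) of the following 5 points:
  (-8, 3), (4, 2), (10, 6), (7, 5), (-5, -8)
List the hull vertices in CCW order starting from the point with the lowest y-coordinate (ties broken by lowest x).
Hull (CCW) = [(-5, -8), (10, 6), (-8, 3)]

Graham scan procedure:
  1. Find the pivot p₀ = point with lowest y (tie → lowest x): (-5, -8).
  2. Sort the remaining points by polar angle around p₀.
  3. Walk through sorted points, maintaining a stack; pop the top while the last three entries make a non-left turn (cross product ≤ 0).
  4. Final stack is the convex hull in CCW order: (-5, -8), (10, 6), (-8, 3).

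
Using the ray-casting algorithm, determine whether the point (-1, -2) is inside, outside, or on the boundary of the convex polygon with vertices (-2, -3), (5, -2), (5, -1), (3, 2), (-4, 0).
The point (-1, -2) lies strictly inside the polygon

Cast a horizontal ray to the right from the query point and count how many polygon edges it crosses (each edge strictly once or zero times, handled with the usual half-open convention). 
Parity of crossings → odd ⇒ inside.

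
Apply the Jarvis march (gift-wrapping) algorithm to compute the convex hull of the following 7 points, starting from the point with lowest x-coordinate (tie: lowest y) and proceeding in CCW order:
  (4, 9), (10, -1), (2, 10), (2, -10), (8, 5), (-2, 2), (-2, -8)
Hull (CCW) = [(-2, -8), (2, -10), (10, -1), (8, 5), (4, 9), (2, 10), (-2, 2)]

Jarvis march: at each step, from the current hull vertex p, select the next vertex q as the point such that every other point lies strictly to the left of (or on) the directed line p → q. (Equivalently: for every other point r, the cross product (q − p) × (r − p) ≥ 0.)
Starting point (lowest x, tie lowest y): (-2, -8). Wrap until returning to start. Resulting hull: (-2, -8), (2, -10), (10, -1), (8, 5), (4, 9), (2, 10), (-2, 2).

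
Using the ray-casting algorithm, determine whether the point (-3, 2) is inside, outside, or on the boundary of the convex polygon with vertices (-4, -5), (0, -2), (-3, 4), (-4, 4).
The point (-3, 2) lies strictly inside the polygon

Cast a horizontal ray to the right from the query point and count how many polygon edges it crosses (each edge strictly once or zero times, handled with the usual half-open convention). 
Parity of crossings → odd ⇒ inside.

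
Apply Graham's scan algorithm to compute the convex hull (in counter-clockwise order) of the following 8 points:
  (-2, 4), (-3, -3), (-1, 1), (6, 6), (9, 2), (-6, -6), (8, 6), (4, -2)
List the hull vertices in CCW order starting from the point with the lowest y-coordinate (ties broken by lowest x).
Hull (CCW) = [(-6, -6), (4, -2), (9, 2), (8, 6), (6, 6), (-2, 4)]

Graham scan procedure:
  1. Find the pivot p₀ = point with lowest y (tie → lowest x): (-6, -6).
  2. Sort the remaining points by polar angle around p₀.
  3. Walk through sorted points, maintaining a stack; pop the top while the last three entries make a non-left turn (cross product ≤ 0).
  4. Final stack is the convex hull in CCW order: (-6, -6), (4, -2), (9, 2), (8, 6), (6, 6), (-2, 4).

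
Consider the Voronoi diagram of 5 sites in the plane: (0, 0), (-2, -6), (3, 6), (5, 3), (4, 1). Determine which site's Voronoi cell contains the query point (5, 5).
Nearest site = (5, 3)

The Voronoi cell of site s contains exactly those query points closer to s than to any other site. Compute squared distances from q = (5, 5) to each site:
  (5 − 5)² + (3 − 5)² = 4
  (3 − 5)² + (6 − 5)² = 5
  (4 − 5)² + (1 − 5)² = 17
  (0 − 5)² + (0 − 5)² = 50
  (-2 − 5)² + (-6 − 5)² = 170
Minimum is attained by (5, 3), so q lies in its Voronoi cell.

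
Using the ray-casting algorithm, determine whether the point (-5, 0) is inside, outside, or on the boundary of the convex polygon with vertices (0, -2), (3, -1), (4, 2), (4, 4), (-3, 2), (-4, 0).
The point (-5, 0) lies strictly outside the polygon

Cast a horizontal ray to the right from the query point and count how many polygon edges it crosses (each edge strictly once or zero times, handled with the usual half-open convention). 
Parity of crossings → even ⇒ outside.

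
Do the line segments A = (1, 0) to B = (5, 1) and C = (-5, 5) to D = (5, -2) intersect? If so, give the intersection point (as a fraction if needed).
Yes; intersection at (35/19, 4/19) (t = 4/19 on AB, s = 13/19 on CD)

Parametrize AB as A + t(B − A) = (1 + 4 t, 0 + 1 t) and CD as C + s(D − C) = (-5 + 10 s, 5 + -7 s). Solve the linear system for (t, s). Determinant = 38 ≠ 0, so a unique intersection of the containing lines exists. Solution: t = 4/19, s = 13/19 — both in [0, 1], so the segments cross. Intersection point: (35/19, 4/19).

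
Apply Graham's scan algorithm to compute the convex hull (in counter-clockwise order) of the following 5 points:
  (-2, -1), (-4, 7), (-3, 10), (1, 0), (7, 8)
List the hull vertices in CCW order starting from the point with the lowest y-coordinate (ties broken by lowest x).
Hull (CCW) = [(-2, -1), (1, 0), (7, 8), (-3, 10), (-4, 7)]

Graham scan procedure:
  1. Find the pivot p₀ = point with lowest y (tie → lowest x): (-2, -1).
  2. Sort the remaining points by polar angle around p₀.
  3. Walk through sorted points, maintaining a stack; pop the top while the last three entries make a non-left turn (cross product ≤ 0).
  4. Final stack is the convex hull in CCW order: (-2, -1), (1, 0), (7, 8), (-3, 10), (-4, 7).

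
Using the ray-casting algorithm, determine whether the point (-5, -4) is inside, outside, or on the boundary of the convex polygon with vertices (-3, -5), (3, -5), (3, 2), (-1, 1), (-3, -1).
The point (-5, -4) lies strictly outside the polygon

Cast a horizontal ray to the right from the query point and count how many polygon edges it crosses (each edge strictly once or zero times, handled with the usual half-open convention). 
Parity of crossings → even ⇒ outside.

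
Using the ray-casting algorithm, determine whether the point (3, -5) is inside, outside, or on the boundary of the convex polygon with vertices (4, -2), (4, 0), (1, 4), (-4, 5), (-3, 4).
The point (3, -5) lies strictly outside the polygon

Cast a horizontal ray to the right from the query point and count how many polygon edges it crosses (each edge strictly once or zero times, handled with the usual half-open convention). 
Parity of crossings → even ⇒ outside.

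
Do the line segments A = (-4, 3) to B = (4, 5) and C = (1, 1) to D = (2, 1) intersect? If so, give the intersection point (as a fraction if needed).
No (intersection of containing lines falls outside at least one segment)

Parametrize and solve: t = -1, s = -13. At least one of these is outside [0, 1], so the segments do not intersect.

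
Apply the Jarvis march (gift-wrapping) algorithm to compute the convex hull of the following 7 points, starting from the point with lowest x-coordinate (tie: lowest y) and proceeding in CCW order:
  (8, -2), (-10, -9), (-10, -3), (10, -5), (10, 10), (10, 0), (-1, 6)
Hull (CCW) = [(-10, -9), (10, -5), (10, 10), (-1, 6), (-10, -3)]

Jarvis march: at each step, from the current hull vertex p, select the next vertex q as the point such that every other point lies strictly to the left of (or on) the directed line p → q. (Equivalently: for every other point r, the cross product (q − p) × (r − p) ≥ 0.)
Starting point (lowest x, tie lowest y): (-10, -9). Wrap until returning to start. Resulting hull: (-10, -9), (10, -5), (10, 10), (-1, 6), (-10, -3).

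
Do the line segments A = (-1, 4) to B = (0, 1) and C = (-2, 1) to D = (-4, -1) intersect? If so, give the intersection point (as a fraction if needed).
No (intersection of containing lines falls outside at least one segment)

Parametrize and solve: t = 1/2, s = -3/4. At least one of these is outside [0, 1], so the segments do not intersect.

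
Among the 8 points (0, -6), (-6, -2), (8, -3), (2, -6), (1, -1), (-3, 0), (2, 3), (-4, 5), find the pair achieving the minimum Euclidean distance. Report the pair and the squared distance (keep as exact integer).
Pair = ((0, -6), (2, -6)); squared distance = 4

Compute all C(8, 2) = 28 pairwise squared distances (x_i − x_j)² + (y_i − y_j)². The minimum is 4, attained by the pair ((0, -6), (2, -6)).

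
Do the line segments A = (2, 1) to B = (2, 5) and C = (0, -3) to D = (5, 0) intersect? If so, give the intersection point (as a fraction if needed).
No (intersection of containing lines falls outside at least one segment)

Parametrize and solve: t = -7/10, s = 2/5. At least one of these is outside [0, 1], so the segments do not intersect.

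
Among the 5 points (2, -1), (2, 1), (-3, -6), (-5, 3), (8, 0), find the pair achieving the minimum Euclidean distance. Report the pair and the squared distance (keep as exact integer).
Pair = ((2, -1), (2, 1)); squared distance = 4

Compute all C(5, 2) = 10 pairwise squared distances (x_i − x_j)² + (y_i − y_j)². The minimum is 4, attained by the pair ((2, -1), (2, 1)).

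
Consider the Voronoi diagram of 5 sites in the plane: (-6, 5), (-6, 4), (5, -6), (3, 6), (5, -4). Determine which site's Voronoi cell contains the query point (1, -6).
Nearest site = (5, -6)

The Voronoi cell of site s contains exactly those query points closer to s than to any other site. Compute squared distances from q = (1, -6) to each site:
  (5 − 1)² + (-6 − -6)² = 16
  (5 − 1)² + (-4 − -6)² = 20
  (3 − 1)² + (6 − -6)² = 148
  (-6 − 1)² + (4 − -6)² = 149
  (-6 − 1)² + (5 − -6)² = 170
Minimum is attained by (5, -6), so q lies in its Voronoi cell.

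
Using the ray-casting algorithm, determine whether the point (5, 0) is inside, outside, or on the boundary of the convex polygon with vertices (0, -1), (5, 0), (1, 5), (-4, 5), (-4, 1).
The point (5, 0) lies on the polygon boundary

Boundary check: the query satisfies the collinearity and bounding-box conditions for some polygon edge, so it lies exactly on the boundary.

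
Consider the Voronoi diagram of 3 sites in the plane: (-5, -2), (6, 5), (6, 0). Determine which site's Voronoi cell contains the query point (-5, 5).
Nearest site = (-5, -2)

The Voronoi cell of site s contains exactly those query points closer to s than to any other site. Compute squared distances from q = (-5, 5) to each site:
  (-5 − -5)² + (-2 − 5)² = 49
  (6 − -5)² + (5 − 5)² = 121
  (6 − -5)² + (0 − 5)² = 146
Minimum is attained by (-5, -2), so q lies in its Voronoi cell.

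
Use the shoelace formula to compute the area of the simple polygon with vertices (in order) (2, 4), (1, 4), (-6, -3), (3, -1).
Area = 27

Shoelace formula: Area = (1/2) |Σ_i (x_i · y_{i+1} − x_{i+1} · y_i)| (indices mod n). Compute each cross term:
  (2)(4) − (1)(4) = 4
  (1)(-3) − (-6)(4) = 21
  (-6)(-1) − (3)(-3) = 15
  (3)(4) − (2)(-1) = 14
Sum = 54, so (signed) Area = 54/2 = 27, |Area| = 27.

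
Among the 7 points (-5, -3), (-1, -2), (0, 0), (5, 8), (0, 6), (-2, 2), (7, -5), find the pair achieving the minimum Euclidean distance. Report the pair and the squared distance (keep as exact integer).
Pair = ((-1, -2), (0, 0)); squared distance = 5

Compute all C(7, 2) = 21 pairwise squared distances (x_i − x_j)² + (y_i − y_j)². The minimum is 5, attained by the pair ((-1, -2), (0, 0)).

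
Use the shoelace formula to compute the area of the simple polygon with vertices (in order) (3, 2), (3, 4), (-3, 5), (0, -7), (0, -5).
Area = 69/2

Shoelace formula: Area = (1/2) |Σ_i (x_i · y_{i+1} − x_{i+1} · y_i)| (indices mod n). Compute each cross term:
  (3)(4) − (3)(2) = 6
  (3)(5) − (-3)(4) = 27
  (-3)(-7) − (0)(5) = 21
  (0)(-5) − (0)(-7) = 0
  (0)(2) − (3)(-5) = 15
Sum = 69, so (signed) Area = 69/2 = 69/2, |Area| = 69/2.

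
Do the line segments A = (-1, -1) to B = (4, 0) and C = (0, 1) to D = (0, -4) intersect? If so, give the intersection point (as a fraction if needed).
Yes; intersection at (0, -4/5) (t = 1/5 on AB, s = 9/25 on CD)

Parametrize AB as A + t(B − A) = (-1 + 5 t, -1 + 1 t) and CD as C + s(D − C) = (0 + 0 s, 1 + -5 s). Solve the linear system for (t, s). Determinant = 25 ≠ 0, so a unique intersection of the containing lines exists. Solution: t = 1/5, s = 9/25 — both in [0, 1], so the segments cross. Intersection point: (0, -4/5).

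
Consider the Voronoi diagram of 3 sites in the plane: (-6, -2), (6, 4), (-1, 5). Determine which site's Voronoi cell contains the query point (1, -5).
Nearest site = (-6, -2)

The Voronoi cell of site s contains exactly those query points closer to s than to any other site. Compute squared distances from q = (1, -5) to each site:
  (-6 − 1)² + (-2 − -5)² = 58
  (-1 − 1)² + (5 − -5)² = 104
  (6 − 1)² + (4 − -5)² = 106
Minimum is attained by (-6, -2), so q lies in its Voronoi cell.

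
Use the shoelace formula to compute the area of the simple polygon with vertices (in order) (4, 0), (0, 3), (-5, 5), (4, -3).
Area = 17

Shoelace formula: Area = (1/2) |Σ_i (x_i · y_{i+1} − x_{i+1} · y_i)| (indices mod n). Compute each cross term:
  (4)(3) − (0)(0) = 12
  (0)(5) − (-5)(3) = 15
  (-5)(-3) − (4)(5) = -5
  (4)(0) − (4)(-3) = 12
Sum = 34, so (signed) Area = 34/2 = 17, |Area| = 17.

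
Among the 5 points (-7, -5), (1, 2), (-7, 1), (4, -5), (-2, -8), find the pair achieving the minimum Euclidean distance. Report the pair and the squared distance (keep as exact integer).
Pair = ((-7, -5), (-2, -8)); squared distance = 34

Compute all C(5, 2) = 10 pairwise squared distances (x_i − x_j)² + (y_i − y_j)². The minimum is 34, attained by the pair ((-7, -5), (-2, -8)).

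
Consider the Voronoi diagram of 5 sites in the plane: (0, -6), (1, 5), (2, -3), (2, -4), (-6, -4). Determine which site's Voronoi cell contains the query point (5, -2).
Nearest site = (2, -3)

The Voronoi cell of site s contains exactly those query points closer to s than to any other site. Compute squared distances from q = (5, -2) to each site:
  (2 − 5)² + (-3 − -2)² = 10
  (2 − 5)² + (-4 − -2)² = 13
  (0 − 5)² + (-6 − -2)² = 41
  (1 − 5)² + (5 − -2)² = 65
  (-6 − 5)² + (-4 − -2)² = 125
Minimum is attained by (2, -3), so q lies in its Voronoi cell.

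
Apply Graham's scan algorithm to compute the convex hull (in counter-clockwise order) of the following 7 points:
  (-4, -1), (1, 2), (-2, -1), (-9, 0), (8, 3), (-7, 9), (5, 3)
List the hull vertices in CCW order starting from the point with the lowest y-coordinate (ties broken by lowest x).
Hull (CCW) = [(-4, -1), (-2, -1), (8, 3), (-7, 9), (-9, 0)]

Graham scan procedure:
  1. Find the pivot p₀ = point with lowest y (tie → lowest x): (-4, -1).
  2. Sort the remaining points by polar angle around p₀.
  3. Walk through sorted points, maintaining a stack; pop the top while the last three entries make a non-left turn (cross product ≤ 0).
  4. Final stack is the convex hull in CCW order: (-4, -1), (-2, -1), (8, 3), (-7, 9), (-9, 0).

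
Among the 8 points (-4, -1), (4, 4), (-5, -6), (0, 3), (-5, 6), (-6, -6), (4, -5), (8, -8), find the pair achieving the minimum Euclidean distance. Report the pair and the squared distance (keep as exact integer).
Pair = ((-5, -6), (-6, -6)); squared distance = 1

Compute all C(8, 2) = 28 pairwise squared distances (x_i − x_j)² + (y_i − y_j)². The minimum is 1, attained by the pair ((-5, -6), (-6, -6)).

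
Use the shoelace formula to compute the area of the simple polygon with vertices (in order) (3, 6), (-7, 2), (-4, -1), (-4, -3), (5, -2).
Area = 65

Shoelace formula: Area = (1/2) |Σ_i (x_i · y_{i+1} − x_{i+1} · y_i)| (indices mod n). Compute each cross term:
  (3)(2) − (-7)(6) = 48
  (-7)(-1) − (-4)(2) = 15
  (-4)(-3) − (-4)(-1) = 8
  (-4)(-2) − (5)(-3) = 23
  (5)(6) − (3)(-2) = 36
Sum = 130, so (signed) Area = 130/2 = 65, |Area| = 65.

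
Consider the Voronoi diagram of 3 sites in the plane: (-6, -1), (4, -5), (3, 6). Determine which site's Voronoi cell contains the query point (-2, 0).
Nearest site = (-6, -1)

The Voronoi cell of site s contains exactly those query points closer to s than to any other site. Compute squared distances from q = (-2, 0) to each site:
  (-6 − -2)² + (-1 − 0)² = 17
  (3 − -2)² + (6 − 0)² = 61
  (4 − -2)² + (-5 − 0)² = 61
Minimum is attained by (-6, -1), so q lies in its Voronoi cell.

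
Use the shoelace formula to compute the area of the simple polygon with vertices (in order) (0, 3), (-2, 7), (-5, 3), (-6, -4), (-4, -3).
Area = 63/2

Shoelace formula: Area = (1/2) |Σ_i (x_i · y_{i+1} − x_{i+1} · y_i)| (indices mod n). Compute each cross term:
  (0)(7) − (-2)(3) = 6
  (-2)(3) − (-5)(7) = 29
  (-5)(-4) − (-6)(3) = 38
  (-6)(-3) − (-4)(-4) = 2
  (-4)(3) − (0)(-3) = -12
Sum = 63, so (signed) Area = 63/2 = 63/2, |Area| = 63/2.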